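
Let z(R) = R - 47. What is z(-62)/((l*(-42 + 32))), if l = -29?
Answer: -109/290 ≈ -0.37586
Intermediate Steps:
z(R) = -47 + R
z(-62)/((l*(-42 + 32))) = (-47 - 62)/((-29*(-42 + 32))) = -109/((-29*(-10))) = -109/290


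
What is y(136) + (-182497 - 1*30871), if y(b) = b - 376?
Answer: -213608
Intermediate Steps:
y(b) = -376 + b
y(136) + (-182497 - 1*30871) = (-376 + 136) + (-182497 - 1*30871) = -240 + (-182497 - 30871) = -240 - 213368 = -213608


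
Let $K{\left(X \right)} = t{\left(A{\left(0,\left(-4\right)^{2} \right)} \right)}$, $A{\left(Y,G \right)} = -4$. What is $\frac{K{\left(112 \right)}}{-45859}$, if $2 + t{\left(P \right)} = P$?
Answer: $\frac{6}{45859} \approx 0.00013084$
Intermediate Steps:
$t{\left(P \right)} = -2 + P$
$K{\left(X \right)} = -6$ ($K{\left(X \right)} = -2 - 4 = -6$)
$\frac{K{\left(112 \right)}}{-45859} = - \frac{6}{-45859} = \left(-6\right) \left(- \frac{1}{45859}\right) = \frac{6}{45859}$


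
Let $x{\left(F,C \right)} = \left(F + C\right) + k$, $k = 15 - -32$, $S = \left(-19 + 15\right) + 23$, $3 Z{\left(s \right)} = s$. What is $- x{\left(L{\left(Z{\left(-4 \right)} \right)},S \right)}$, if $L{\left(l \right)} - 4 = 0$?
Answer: $-70$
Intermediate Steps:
$Z{\left(s \right)} = \frac{s}{3}$
$S = 19$ ($S = -4 + 23 = 19$)
$k = 47$ ($k = 15 + 32 = 47$)
$L{\left(l \right)} = 4$ ($L{\left(l \right)} = 4 + 0 = 4$)
$x{\left(F,C \right)} = 47 + C + F$ ($x{\left(F,C \right)} = \left(F + C\right) + 47 = \left(C + F\right) + 47 = 47 + C + F$)
$- x{\left(L{\left(Z{\left(-4 \right)} \right)},S \right)} = - (47 + 19 + 4) = \left(-1\right) 70 = -70$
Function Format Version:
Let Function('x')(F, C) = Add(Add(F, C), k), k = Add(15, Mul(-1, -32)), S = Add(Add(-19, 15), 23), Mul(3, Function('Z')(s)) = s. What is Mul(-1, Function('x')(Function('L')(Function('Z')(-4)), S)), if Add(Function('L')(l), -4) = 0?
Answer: -70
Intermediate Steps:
Function('Z')(s) = Mul(Rational(1, 3), s)
S = 19 (S = Add(-4, 23) = 19)
k = 47 (k = Add(15, 32) = 47)
Function('L')(l) = 4 (Function('L')(l) = Add(4, 0) = 4)
Function('x')(F, C) = Add(47, C, F) (Function('x')(F, C) = Add(Add(F, C), 47) = Add(Add(C, F), 47) = Add(47, C, F))
Mul(-1, Function('x')(Function('L')(Function('Z')(-4)), S)) = Mul(-1, Add(47, 19, 4)) = Mul(-1, 70) = -70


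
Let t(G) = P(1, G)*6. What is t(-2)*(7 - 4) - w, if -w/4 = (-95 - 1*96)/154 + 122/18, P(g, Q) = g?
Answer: 27824/693 ≈ 40.150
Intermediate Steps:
t(G) = 6 (t(G) = 1*6 = 6)
w = -15350/693 (w = -4*((-95 - 1*96)/154 + 122/18) = -4*((-95 - 96)*(1/154) + 122*(1/18)) = -4*(-191*1/154 + 61/9) = -4*(-191/154 + 61/9) = -4*7675/1386 = -15350/693 ≈ -22.150)
t(-2)*(7 - 4) - w = 6*(7 - 4) - 1*(-15350/693) = 6*3 + 15350/693 = 18 + 15350/693 = 27824/693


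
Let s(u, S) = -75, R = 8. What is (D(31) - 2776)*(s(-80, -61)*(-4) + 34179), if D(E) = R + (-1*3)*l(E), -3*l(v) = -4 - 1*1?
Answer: -95610267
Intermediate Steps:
l(v) = 5/3 (l(v) = -(-4 - 1*1)/3 = -(-4 - 1)/3 = -⅓*(-5) = 5/3)
D(E) = 3 (D(E) = 8 - 1*3*(5/3) = 8 - 3*5/3 = 8 - 5 = 3)
(D(31) - 2776)*(s(-80, -61)*(-4) + 34179) = (3 - 2776)*(-75*(-4) + 34179) = -2773*(300 + 34179) = -2773*34479 = -95610267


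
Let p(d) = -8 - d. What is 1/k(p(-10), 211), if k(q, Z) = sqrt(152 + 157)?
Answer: sqrt(309)/309 ≈ 0.056888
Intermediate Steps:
k(q, Z) = sqrt(309)
1/k(p(-10), 211) = 1/(sqrt(309)) = sqrt(309)/309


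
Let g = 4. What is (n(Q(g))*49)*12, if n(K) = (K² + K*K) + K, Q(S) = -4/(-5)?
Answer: 30576/25 ≈ 1223.0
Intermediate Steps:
Q(S) = ⅘ (Q(S) = -4*(-⅕) = ⅘)
n(K) = K + 2*K² (n(K) = (K² + K²) + K = 2*K² + K = K + 2*K²)
(n(Q(g))*49)*12 = ((4*(1 + 2*(⅘))/5)*49)*12 = ((4*(1 + 8/5)/5)*49)*12 = (((⅘)*(13/5))*49)*12 = ((52/25)*49)*12 = (2548/25)*12 = 30576/25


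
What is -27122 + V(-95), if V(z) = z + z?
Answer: -27312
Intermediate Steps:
V(z) = 2*z
-27122 + V(-95) = -27122 + 2*(-95) = -27122 - 190 = -27312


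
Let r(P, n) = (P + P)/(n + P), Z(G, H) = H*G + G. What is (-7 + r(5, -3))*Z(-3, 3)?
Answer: 24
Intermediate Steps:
Z(G, H) = G + G*H (Z(G, H) = G*H + G = G + G*H)
r(P, n) = 2*P/(P + n) (r(P, n) = (2*P)/(P + n) = 2*P/(P + n))
(-7 + r(5, -3))*Z(-3, 3) = (-7 + 2*5/(5 - 3))*(-3*(1 + 3)) = (-7 + 2*5/2)*(-3*4) = (-7 + 2*5*(½))*(-12) = (-7 + 5)*(-12) = -2*(-12) = 24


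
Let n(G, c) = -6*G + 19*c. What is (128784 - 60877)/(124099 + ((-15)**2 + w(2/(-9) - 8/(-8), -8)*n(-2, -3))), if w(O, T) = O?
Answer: 67907/124289 ≈ 0.54636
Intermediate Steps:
(128784 - 60877)/(124099 + ((-15)**2 + w(2/(-9) - 8/(-8), -8)*n(-2, -3))) = (128784 - 60877)/(124099 + ((-15)**2 + (2/(-9) - 8/(-8))*(-6*(-2) + 19*(-3)))) = 67907/(124099 + (225 + (2*(-1/9) - 8*(-1/8))*(12 - 57))) = 67907/(124099 + (225 + (-2/9 + 1)*(-45))) = 67907/(124099 + (225 + (7/9)*(-45))) = 67907/(124099 + (225 - 35)) = 67907/(124099 + 190) = 67907/124289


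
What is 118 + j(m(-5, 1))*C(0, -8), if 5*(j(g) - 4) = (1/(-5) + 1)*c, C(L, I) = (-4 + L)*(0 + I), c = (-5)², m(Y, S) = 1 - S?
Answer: 374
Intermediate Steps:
c = 25
C(L, I) = I*(-4 + L) (C(L, I) = (-4 + L)*I = I*(-4 + L))
j(g) = 8 (j(g) = 4 + ((1/(-5) + 1)*25)/5 = 4 + ((-⅕ + 1)*25)/5 = 4 + ((⅘)*25)/5 = 4 + (⅕)*20 = 4 + 4 = 8)
118 + j(m(-5, 1))*C(0, -8) = 118 + 8*(-8*(-4 + 0)) = 118 + 8*(-8*(-4)) = 118 + 8*32 = 118 + 256 = 374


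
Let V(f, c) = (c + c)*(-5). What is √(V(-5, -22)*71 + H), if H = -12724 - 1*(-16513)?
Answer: √19409 ≈ 139.32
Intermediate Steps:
V(f, c) = -10*c (V(f, c) = (2*c)*(-5) = -10*c)
H = 3789 (H = -12724 + 16513 = 3789)
√(V(-5, -22)*71 + H) = √(-10*(-22)*71 + 3789) = √(220*71 + 3789) = √(15620 + 3789) = √19409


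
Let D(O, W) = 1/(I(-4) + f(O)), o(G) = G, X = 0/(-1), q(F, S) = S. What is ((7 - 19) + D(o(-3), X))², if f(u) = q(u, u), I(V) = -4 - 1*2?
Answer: 11881/81 ≈ 146.68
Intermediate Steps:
X = 0 (X = 0*(-1) = 0)
I(V) = -6 (I(V) = -4 - 2 = -6)
f(u) = u
D(O, W) = 1/(-6 + O)
((7 - 19) + D(o(-3), X))² = ((7 - 19) + 1/(-6 - 3))² = (-12 + 1/(-9))² = (-12 - ⅑)² = (-109/9)² = 11881/81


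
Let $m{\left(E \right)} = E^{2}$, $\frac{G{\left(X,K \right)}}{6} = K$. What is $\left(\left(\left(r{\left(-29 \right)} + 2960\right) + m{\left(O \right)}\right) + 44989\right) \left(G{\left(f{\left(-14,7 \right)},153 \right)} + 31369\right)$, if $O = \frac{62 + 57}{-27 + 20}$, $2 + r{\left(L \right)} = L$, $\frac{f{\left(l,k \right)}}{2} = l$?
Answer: $1556459409$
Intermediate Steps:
$f{\left(l,k \right)} = 2 l$
$r{\left(L \right)} = -2 + L$
$G{\left(X,K \right)} = 6 K$
$O = -17$ ($O = \frac{119}{-7} = 119 \left(- \frac{1}{7}\right) = -17$)
$\left(\left(\left(r{\left(-29 \right)} + 2960\right) + m{\left(O \right)}\right) + 44989\right) \left(G{\left(f{\left(-14,7 \right)},153 \right)} + 31369\right) = \left(\left(\left(\left(-2 - 29\right) + 2960\right) + \left(-17\right)^{2}\right) + 44989\right) \left(6 \cdot 153 + 31369\right) = \left(\left(\left(-31 + 2960\right) + 289\right) + 44989\right) \left(918 + 31369\right) = \left(\left(2929 + 289\right) + 44989\right) 32287 = \left(3218 + 44989\right) 32287 = 48207 \cdot 32287 = 1556459409$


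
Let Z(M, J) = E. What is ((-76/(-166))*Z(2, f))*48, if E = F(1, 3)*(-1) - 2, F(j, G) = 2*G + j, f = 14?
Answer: -16416/83 ≈ -197.78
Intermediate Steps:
F(j, G) = j + 2*G
E = -9 (E = (1 + 2*3)*(-1) - 2 = (1 + 6)*(-1) - 2 = 7*(-1) - 2 = -7 - 2 = -9)
Z(M, J) = -9
((-76/(-166))*Z(2, f))*48 = (-76/(-166)*(-9))*48 = (-76*(-1/166)*(-9))*48 = ((38/83)*(-9))*48 = -342/83*48 = -16416/83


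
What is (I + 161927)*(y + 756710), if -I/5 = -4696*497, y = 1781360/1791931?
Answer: 16043187432589106190/1791931 ≈ 8.9530e+12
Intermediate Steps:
y = 1781360/1791931 (y = 1781360*(1/1791931) = 1781360/1791931 ≈ 0.99410)
I = 11669560 (I = -(-23480)*497 = -5*(-2333912) = 11669560)
(I + 161927)*(y + 756710) = (11669560 + 161927)*(1781360/1791931 + 756710) = 11831487*(1355973888370/1791931) = 16043187432589106190/1791931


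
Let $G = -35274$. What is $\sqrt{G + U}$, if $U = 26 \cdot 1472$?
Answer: $\sqrt{2998} \approx 54.754$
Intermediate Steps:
$U = 38272$
$\sqrt{G + U} = \sqrt{-35274 + 38272} = \sqrt{2998}$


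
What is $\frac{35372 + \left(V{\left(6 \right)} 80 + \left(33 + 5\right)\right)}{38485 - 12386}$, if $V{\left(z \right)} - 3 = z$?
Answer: $\frac{36130}{26099} \approx 1.3843$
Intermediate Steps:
$V{\left(z \right)} = 3 + z$
$\frac{35372 + \left(V{\left(6 \right)} 80 + \left(33 + 5\right)\right)}{38485 - 12386} = \frac{35372 + \left(\left(3 + 6\right) 80 + \left(33 + 5\right)\right)}{38485 - 12386} = \frac{35372 + \left(9 \cdot 80 + 38\right)}{26099} = \left(35372 + \left(720 + 38\right)\right) \frac{1}{26099} = \left(35372 + 758\right) \frac{1}{26099} = 36130 \cdot \frac{1}{26099} = \frac{36130}{26099}$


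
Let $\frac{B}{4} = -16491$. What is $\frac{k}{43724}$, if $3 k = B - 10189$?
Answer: $- \frac{76153}{131172} \approx -0.58056$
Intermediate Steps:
$B = -65964$ ($B = 4 \left(-16491\right) = -65964$)
$k = - \frac{76153}{3}$ ($k = \frac{-65964 - 10189}{3} = \frac{1}{3} \left(-76153\right) = - \frac{76153}{3} \approx -25384.0$)
$\frac{k}{43724} = - \frac{76153}{3 \cdot 43724} = \left(- \frac{76153}{3}\right) \frac{1}{43724} = - \frac{76153}{131172}$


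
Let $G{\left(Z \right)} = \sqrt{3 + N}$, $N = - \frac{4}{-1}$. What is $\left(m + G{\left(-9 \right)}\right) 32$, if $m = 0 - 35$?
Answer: $-1120 + 32 \sqrt{7} \approx -1035.3$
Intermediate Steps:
$m = -35$ ($m = 0 - 35 = -35$)
$N = 4$ ($N = \left(-4\right) \left(-1\right) = 4$)
$G{\left(Z \right)} = \sqrt{7}$ ($G{\left(Z \right)} = \sqrt{3 + 4} = \sqrt{7}$)
$\left(m + G{\left(-9 \right)}\right) 32 = \left(-35 + \sqrt{7}\right) 32 = -1120 + 32 \sqrt{7}$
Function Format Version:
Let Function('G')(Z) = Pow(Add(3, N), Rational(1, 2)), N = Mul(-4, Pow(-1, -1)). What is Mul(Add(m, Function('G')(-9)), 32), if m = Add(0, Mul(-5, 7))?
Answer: Add(-1120, Mul(32, Pow(7, Rational(1, 2)))) ≈ -1035.3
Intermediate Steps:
m = -35 (m = Add(0, -35) = -35)
N = 4 (N = Mul(-4, -1) = 4)
Function('G')(Z) = Pow(7, Rational(1, 2)) (Function('G')(Z) = Pow(Add(3, 4), Rational(1, 2)) = Pow(7, Rational(1, 2)))
Mul(Add(m, Function('G')(-9)), 32) = Mul(Add(-35, Pow(7, Rational(1, 2))), 32) = Add(-1120, Mul(32, Pow(7, Rational(1, 2))))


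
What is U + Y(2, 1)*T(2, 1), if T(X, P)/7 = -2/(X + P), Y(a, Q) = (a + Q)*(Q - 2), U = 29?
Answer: 43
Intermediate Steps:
Y(a, Q) = (-2 + Q)*(Q + a) (Y(a, Q) = (Q + a)*(-2 + Q) = (-2 + Q)*(Q + a))
T(X, P) = -14/(P + X) (T(X, P) = 7*(-2/(X + P)) = 7*(-2/(P + X)) = -14/(P + X))
U + Y(2, 1)*T(2, 1) = 29 + (1² - 2*1 - 2*2 + 1*2)*(-14/(1 + 2)) = 29 + (1 - 2 - 4 + 2)*(-14/3) = 29 - (-42)/3 = 29 - 3*(-14/3) = 29 + 14 = 43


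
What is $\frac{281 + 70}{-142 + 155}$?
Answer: $27$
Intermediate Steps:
$\frac{281 + 70}{-142 + 155} = \frac{351}{13} = 351 \cdot \frac{1}{13} = 27$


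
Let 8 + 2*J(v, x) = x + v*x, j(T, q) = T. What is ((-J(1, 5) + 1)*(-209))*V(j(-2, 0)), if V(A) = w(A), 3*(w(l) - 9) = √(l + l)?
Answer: 0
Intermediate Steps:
w(l) = 9 + √2*√l/3 (w(l) = 9 + √(l + l)/3 = 9 + √(2*l)/3 = 9 + (√2*√l)/3 = 9 + √2*√l/3)
V(A) = 9 + √2*√A/3
J(v, x) = -4 + x/2 + v*x/2 (J(v, x) = -4 + (x + v*x)/2 = -4 + (x/2 + v*x/2) = -4 + x/2 + v*x/2)
((-J(1, 5) + 1)*(-209))*V(j(-2, 0)) = ((-(-4 + (½)*5 + (½)*1*5) + 1)*(-209))*(9 + √2*√(-2)/3) = ((-(-4 + 5/2 + 5/2) + 1)*(-209))*(9 + √2*(I*√2)/3) = ((-1*1 + 1)*(-209))*(9 + 2*I/3) = ((-1 + 1)*(-209))*(9 + 2*I/3) = (0*(-209))*(9 + 2*I/3) = 0*(9 + 2*I/3) = 0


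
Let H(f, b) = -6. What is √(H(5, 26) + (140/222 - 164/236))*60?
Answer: 260*I*√1539015/2183 ≈ 147.75*I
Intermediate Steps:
√(H(5, 26) + (140/222 - 164/236))*60 = √(-6 + (140/222 - 164/236))*60 = √(-6 + (140*(1/222) - 164*1/236))*60 = √(-6 + (70/111 - 41/59))*60 = √(-6 - 421/6549)*60 = √(-39715/6549)*60 = (13*I*√1539015/6549)*60 = 260*I*√1539015/2183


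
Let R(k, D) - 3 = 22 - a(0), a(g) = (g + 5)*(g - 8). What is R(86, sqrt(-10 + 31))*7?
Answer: 455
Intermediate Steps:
a(g) = (-8 + g)*(5 + g) (a(g) = (5 + g)*(-8 + g) = (-8 + g)*(5 + g))
R(k, D) = 65 (R(k, D) = 3 + (22 - (-40 + 0**2 - 3*0)) = 3 + (22 - (-40 + 0 + 0)) = 3 + (22 - 1*(-40)) = 3 + (22 + 40) = 3 + 62 = 65)
R(86, sqrt(-10 + 31))*7 = 65*7 = 455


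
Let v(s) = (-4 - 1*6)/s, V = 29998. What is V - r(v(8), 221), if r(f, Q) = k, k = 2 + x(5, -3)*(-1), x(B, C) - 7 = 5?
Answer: 30008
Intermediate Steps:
v(s) = -10/s (v(s) = (-4 - 6)/s = -10/s)
x(B, C) = 12 (x(B, C) = 7 + 5 = 12)
k = -10 (k = 2 + 12*(-1) = 2 - 12 = -10)
r(f, Q) = -10
V - r(v(8), 221) = 29998 - 1*(-10) = 29998 + 10 = 30008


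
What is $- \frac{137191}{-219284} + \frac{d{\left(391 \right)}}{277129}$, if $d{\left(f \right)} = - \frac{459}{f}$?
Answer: $\frac{874444986029}{1397708979628} \approx 0.62563$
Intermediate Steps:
$- \frac{137191}{-219284} + \frac{d{\left(391 \right)}}{277129} = - \frac{137191}{-219284} + \frac{\left(-459\right) \frac{1}{391}}{277129} = \left(-137191\right) \left(- \frac{1}{219284}\right) + \left(-459\right) \frac{1}{391} \cdot \frac{1}{277129} = \frac{137191}{219284} - \frac{27}{6373967} = \frac{874444986029}{1397708979628}$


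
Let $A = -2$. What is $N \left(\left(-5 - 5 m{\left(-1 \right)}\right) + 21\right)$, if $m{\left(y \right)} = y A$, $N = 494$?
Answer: $2964$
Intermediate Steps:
$m{\left(y \right)} = - 2 y$ ($m{\left(y \right)} = y \left(-2\right) = - 2 y$)
$N \left(\left(-5 - 5 m{\left(-1 \right)}\right) + 21\right) = 494 \left(\left(-5 - 5 \left(\left(-2\right) \left(-1\right)\right)\right) + 21\right) = 494 \left(\left(-5 - 10\right) + 21\right) = 494 \left(-15 + 21\right) = 494 \cdot 6 = 2964$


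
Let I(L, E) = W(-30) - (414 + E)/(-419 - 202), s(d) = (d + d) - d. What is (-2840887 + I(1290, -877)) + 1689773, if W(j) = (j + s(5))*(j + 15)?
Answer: -714609382/621 ≈ -1.1507e+6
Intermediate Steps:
s(d) = d (s(d) = 2*d - d = d)
W(j) = (5 + j)*(15 + j) (W(j) = (j + 5)*(j + 15) = (5 + j)*(15 + j))
I(L, E) = 1127/3 + E/621 (I(L, E) = (75 + (-30)² + 20*(-30)) - (414 + E)/(-419 - 202) = (75 + 900 - 600) - (414 + E)/(-621) = 375 - (414 + E)*(-1)/621 = 375 - (-⅔ - E/621) = 375 + (⅔ + E/621) = 1127/3 + E/621)
(-2840887 + I(1290, -877)) + 1689773 = (-2840887 + (1127/3 + (1/621)*(-877))) + 1689773 = (-2840887 + (1127/3 - 877/621)) + 1689773 = (-2840887 + 232412/621) + 1689773 = -1763958415/621 + 1689773 = -714609382/621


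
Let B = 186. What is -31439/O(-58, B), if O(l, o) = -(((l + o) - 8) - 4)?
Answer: 31439/116 ≈ 271.03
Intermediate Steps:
O(l, o) = 12 - l - o (O(l, o) = -((-8 + l + o) - 4) = -(-12 + l + o) = 12 - l - o)
-31439/O(-58, B) = -31439/(12 - 1*(-58) - 1*186) = -31439/(12 + 58 - 186) = -31439/(-116) = -31439*(-1/116) = 31439/116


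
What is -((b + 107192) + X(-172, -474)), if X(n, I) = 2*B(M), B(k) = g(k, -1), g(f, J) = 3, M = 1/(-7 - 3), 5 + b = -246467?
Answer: 139274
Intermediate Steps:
b = -246472 (b = -5 - 246467 = -246472)
M = -⅒ (M = 1/(-10) = -⅒ ≈ -0.10000)
B(k) = 3
X(n, I) = 6 (X(n, I) = 2*3 = 6)
-((b + 107192) + X(-172, -474)) = -((-246472 + 107192) + 6) = -(-139280 + 6) = -1*(-139274) = 139274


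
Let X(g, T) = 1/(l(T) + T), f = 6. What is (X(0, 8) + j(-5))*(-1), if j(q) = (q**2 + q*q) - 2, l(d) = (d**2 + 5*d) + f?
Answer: -5665/118 ≈ -48.008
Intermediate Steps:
l(d) = 6 + d**2 + 5*d (l(d) = (d**2 + 5*d) + 6 = 6 + d**2 + 5*d)
j(q) = -2 + 2*q**2 (j(q) = (q**2 + q**2) - 2 = 2*q**2 - 2 = -2 + 2*q**2)
X(g, T) = 1/(6 + T**2 + 6*T) (X(g, T) = 1/((6 + T**2 + 5*T) + T) = 1/(6 + T**2 + 6*T))
(X(0, 8) + j(-5))*(-1) = (1/(6 + 8**2 + 6*8) + (-2 + 2*(-5)**2))*(-1) = (1/(6 + 64 + 48) + (-2 + 2*25))*(-1) = (1/118 + (-2 + 50))*(-1) = (1/118 + 48)*(-1) = (5665/118)*(-1) = -5665/118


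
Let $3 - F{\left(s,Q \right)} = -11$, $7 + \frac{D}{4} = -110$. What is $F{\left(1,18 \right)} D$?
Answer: $-6552$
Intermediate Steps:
$D = -468$ ($D = -28 + 4 \left(-110\right) = -28 - 440 = -468$)
$F{\left(s,Q \right)} = 14$ ($F{\left(s,Q \right)} = 3 - -11 = 3 + 11 = 14$)
$F{\left(1,18 \right)} D = 14 \left(-468\right) = -6552$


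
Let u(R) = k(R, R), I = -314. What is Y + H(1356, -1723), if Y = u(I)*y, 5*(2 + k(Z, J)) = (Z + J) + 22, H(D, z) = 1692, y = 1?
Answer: 7844/5 ≈ 1568.8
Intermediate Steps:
k(Z, J) = 12/5 + J/5 + Z/5 (k(Z, J) = -2 + ((Z + J) + 22)/5 = -2 + ((J + Z) + 22)/5 = -2 + (22 + J + Z)/5 = -2 + (22/5 + J/5 + Z/5) = 12/5 + J/5 + Z/5)
u(R) = 12/5 + 2*R/5 (u(R) = 12/5 + R/5 + R/5 = 12/5 + 2*R/5)
Y = -616/5 (Y = (12/5 + (2/5)*(-314))*1 = (12/5 - 628/5)*1 = -616/5*1 = -616/5 ≈ -123.20)
Y + H(1356, -1723) = -616/5 + 1692 = 7844/5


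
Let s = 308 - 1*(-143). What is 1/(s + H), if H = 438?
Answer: 1/889 ≈ 0.0011249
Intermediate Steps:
s = 451 (s = 308 + 143 = 451)
1/(s + H) = 1/(451 + 438) = 1/889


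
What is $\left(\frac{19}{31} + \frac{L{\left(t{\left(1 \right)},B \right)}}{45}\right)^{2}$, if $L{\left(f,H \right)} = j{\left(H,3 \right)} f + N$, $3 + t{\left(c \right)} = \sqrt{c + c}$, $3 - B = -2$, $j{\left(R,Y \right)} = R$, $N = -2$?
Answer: $\frac{51878}{648675} + \frac{656 \sqrt{2}}{12555} \approx 0.15387$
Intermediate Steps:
$B = 5$ ($B = 3 - -2 = 3 + 2 = 5$)
$t{\left(c \right)} = -3 + \sqrt{2} \sqrt{c}$ ($t{\left(c \right)} = -3 + \sqrt{c + c} = -3 + \sqrt{2 c} = -3 + \sqrt{2} \sqrt{c}$)
$L{\left(f,H \right)} = -2 + H f$ ($L{\left(f,H \right)} = H f - 2 = -2 + H f$)
$\left(\frac{19}{31} + \frac{L{\left(t{\left(1 \right)},B \right)}}{45}\right)^{2} = \left(\frac{19}{31} + \frac{-2 + 5 \left(-3 + \sqrt{2} \sqrt{1}\right)}{45}\right)^{2} = \left(19 \cdot \frac{1}{31} + \left(-2 + 5 \left(-3 + \sqrt{2} \cdot 1\right)\right) \frac{1}{45}\right)^{2} = \left(\frac{19}{31} + \left(-2 + 5 \left(-3 + \sqrt{2}\right)\right) \frac{1}{45}\right)^{2} = \left(\frac{19}{31} + \left(-2 - \left(15 - 5 \sqrt{2}\right)\right) \frac{1}{45}\right)^{2} = \left(\frac{19}{31} + \left(-17 + 5 \sqrt{2}\right) \frac{1}{45}\right)^{2} = \left(\frac{19}{31} - \left(\frac{17}{45} - \frac{\sqrt{2}}{9}\right)\right)^{2} = \left(\frac{328}{1395} + \frac{\sqrt{2}}{9}\right)^{2}$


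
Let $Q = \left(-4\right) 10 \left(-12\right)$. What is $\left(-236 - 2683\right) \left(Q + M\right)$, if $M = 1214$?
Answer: $-4944786$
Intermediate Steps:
$Q = 480$ ($Q = \left(-40\right) \left(-12\right) = 480$)
$\left(-236 - 2683\right) \left(Q + M\right) = \left(-236 - 2683\right) \left(480 + 1214\right) = \left(-2919\right) 1694 = -4944786$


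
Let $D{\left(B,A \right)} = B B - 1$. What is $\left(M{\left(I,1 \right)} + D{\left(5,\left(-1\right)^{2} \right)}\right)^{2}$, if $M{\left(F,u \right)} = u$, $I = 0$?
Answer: $625$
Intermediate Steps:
$D{\left(B,A \right)} = -1 + B^{2}$ ($D{\left(B,A \right)} = B^{2} - 1 = -1 + B^{2}$)
$\left(M{\left(I,1 \right)} + D{\left(5,\left(-1\right)^{2} \right)}\right)^{2} = \left(1 - \left(1 - 5^{2}\right)\right)^{2} = \left(1 + \left(-1 + 25\right)\right)^{2} = \left(1 + 24\right)^{2} = 25^{2} = 625$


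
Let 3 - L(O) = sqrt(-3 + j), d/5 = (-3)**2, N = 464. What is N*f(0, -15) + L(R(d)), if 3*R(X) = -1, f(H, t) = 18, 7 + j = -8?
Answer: 8355 - 3*I*sqrt(2) ≈ 8355.0 - 4.2426*I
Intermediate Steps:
j = -15 (j = -7 - 8 = -15)
d = 45 (d = 5*(-3)**2 = 5*9 = 45)
R(X) = -1/3 (R(X) = (1/3)*(-1) = -1/3)
L(O) = 3 - 3*I*sqrt(2) (L(O) = 3 - sqrt(-3 - 15) = 3 - sqrt(-18) = 3 - 3*I*sqrt(2))
N*f(0, -15) + L(R(d)) = 464*18 + (3 - 3*I*sqrt(2)) = 8352 + (3 - 3*I*sqrt(2)) = 8355 - 3*I*sqrt(2)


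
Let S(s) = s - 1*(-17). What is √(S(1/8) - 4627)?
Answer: I*√73758/4 ≈ 67.896*I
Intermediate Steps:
S(s) = 17 + s (S(s) = s + 17 = 17 + s)
√(S(1/8) - 4627) = √((17 + 1/8) - 4627) = √((17 + ⅛) - 4627) = √(137/8 - 4627) = √(-36879/8) = I*√73758/4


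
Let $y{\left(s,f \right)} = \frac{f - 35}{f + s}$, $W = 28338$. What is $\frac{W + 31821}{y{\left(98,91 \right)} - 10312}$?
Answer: $- \frac{1624293}{278416} \approx -5.8341$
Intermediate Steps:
$y{\left(s,f \right)} = \frac{-35 + f}{f + s}$
$\frac{W + 31821}{y{\left(98,91 \right)} - 10312} = \frac{28338 + 31821}{\frac{-35 + 91}{91 + 98} - 10312} = \frac{60159}{\frac{1}{189} \cdot 56 - 10312} = \frac{60159}{\frac{8}{27} - 10312} = \frac{60159}{- \frac{278416}{27}} = 60159 \left(- \frac{27}{278416}\right) = - \frac{1624293}{278416}$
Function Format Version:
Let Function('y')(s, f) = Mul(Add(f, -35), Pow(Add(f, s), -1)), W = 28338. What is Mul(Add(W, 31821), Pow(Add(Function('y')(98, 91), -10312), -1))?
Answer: Rational(-1624293, 278416) ≈ -5.8341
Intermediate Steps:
Function('y')(s, f) = Mul(Pow(Add(f, s), -1), Add(-35, f)) (Function('y')(s, f) = Mul(Add(-35, f), Pow(Add(f, s), -1)) = Mul(Pow(Add(f, s), -1), Add(-35, f)))
Mul(Add(W, 31821), Pow(Add(Function('y')(98, 91), -10312), -1)) = Mul(Add(28338, 31821), Pow(Add(Mul(Pow(Add(91, 98), -1), Add(-35, 91)), -10312), -1)) = Mul(60159, Pow(Add(Mul(Pow(189, -1), 56), -10312), -1)) = Mul(60159, Pow(Add(Mul(Rational(1, 189), 56), -10312), -1)) = Mul(60159, Pow(Add(Rational(8, 27), -10312), -1)) = Mul(60159, Pow(Rational(-278416, 27), -1)) = Mul(60159, Rational(-27, 278416)) = Rational(-1624293, 278416)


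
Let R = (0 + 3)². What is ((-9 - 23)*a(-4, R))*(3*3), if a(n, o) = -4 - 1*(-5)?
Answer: -288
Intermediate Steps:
R = 9 (R = 3² = 9)
a(n, o) = 1 (a(n, o) = -4 + 5 = 1)
((-9 - 23)*a(-4, R))*(3*3) = ((-9 - 23)*1)*(3*3) = -32*1*9 = -32*9 = -288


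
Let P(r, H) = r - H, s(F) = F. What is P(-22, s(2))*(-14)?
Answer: 336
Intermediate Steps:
P(-22, s(2))*(-14) = (-22 - 1*2)*(-14) = (-22 - 2)*(-14) = -24*(-14) = 336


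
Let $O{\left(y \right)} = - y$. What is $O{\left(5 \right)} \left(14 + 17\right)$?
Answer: $-155$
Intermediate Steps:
$O{\left(5 \right)} \left(14 + 17\right) = \left(-1\right) 5 \left(14 + 17\right) = \left(-5\right) 31 = -155$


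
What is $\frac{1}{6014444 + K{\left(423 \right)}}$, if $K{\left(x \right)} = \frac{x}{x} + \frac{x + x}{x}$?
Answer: $\frac{1}{6014447} \approx 1.6627 \cdot 10^{-7}$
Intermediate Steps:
$K{\left(x \right)} = 3$ ($K{\left(x \right)} = 1 + \frac{2 x}{x} = 1 + 2 = 3$)
$\frac{1}{6014444 + K{\left(423 \right)}} = \frac{1}{6014444 + 3} = \frac{1}{6014447}$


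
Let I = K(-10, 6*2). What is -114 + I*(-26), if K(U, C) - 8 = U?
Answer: -62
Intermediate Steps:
K(U, C) = 8 + U
I = -2 (I = 8 - 10 = -2)
-114 + I*(-26) = -114 - 2*(-26) = -114 + 52 = -62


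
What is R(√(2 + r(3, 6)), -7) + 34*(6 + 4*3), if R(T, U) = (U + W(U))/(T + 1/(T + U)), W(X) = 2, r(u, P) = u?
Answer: 127873/209 - 215*√5/209 ≈ 609.53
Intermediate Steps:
R(T, U) = (2 + U)/(T + 1/(T + U)) (R(T, U) = (U + 2)/(T + 1/(T + U)) = (2 + U)/(T + 1/(T + U)))
R(√(2 + r(3, 6)), -7) + 34*(6 + 4*3) = ((-7)² + 2*√(2 + 3) + 2*(-7) + √(2 + 3)*(-7))/(1 + (√(2 + 3))² + √(2 + 3)*(-7)) + 34*(6 + 4*3) = (49 + 2*√5 - 14 + √5*(-7))/(1 + (√5)² + √5*(-7)) + 34*(6 + 12) = (49 + 2*√5 - 14 - 7*√5)/(1 + 5 - 7*√5) + 34*18 = (35 - 5*√5)/(6 - 7*√5) + 612 = 612 + (35 - 5*√5)/(6 - 7*√5)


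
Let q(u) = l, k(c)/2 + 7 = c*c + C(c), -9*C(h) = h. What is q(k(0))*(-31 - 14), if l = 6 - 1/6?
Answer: -525/2 ≈ -262.50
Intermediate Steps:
C(h) = -h/9
l = 35/6 (l = 6 - 1*⅙ = 6 - ⅙ = 35/6 ≈ 5.8333)
k(c) = -14 + 2*c² - 2*c/9 (k(c) = -14 + 2*(c*c - c/9) = -14 + 2*(c² - c/9) = -14 + (2*c² - 2*c/9) = -14 + 2*c² - 2*c/9)
q(u) = 35/6
q(k(0))*(-31 - 14) = 35*(-31 - 14)/6 = (35/6)*(-45) = -525/2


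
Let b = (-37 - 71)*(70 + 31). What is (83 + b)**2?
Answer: 117180625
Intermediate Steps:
b = -10908 (b = -108*101 = -10908)
(83 + b)**2 = (83 - 10908)**2 = (-10825)**2 = 117180625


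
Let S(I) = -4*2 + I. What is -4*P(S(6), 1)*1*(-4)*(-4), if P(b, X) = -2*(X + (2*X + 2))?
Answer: 640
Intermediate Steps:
S(I) = -8 + I
P(b, X) = -4 - 6*X (P(b, X) = -2*(X + (2 + 2*X)) = -2*(2 + 3*X) = -4 - 6*X)
-4*P(S(6), 1)*1*(-4)*(-4) = -4*(-4 - 6*1)*1*(-4)*(-4) = -4*(-4 - 6)*1*(-4)*(-4) = -4*(-10*1)*(-4)*(-4) = -(-40)*(-4)*(-4) = -4*40*(-4) = -160*(-4) = 640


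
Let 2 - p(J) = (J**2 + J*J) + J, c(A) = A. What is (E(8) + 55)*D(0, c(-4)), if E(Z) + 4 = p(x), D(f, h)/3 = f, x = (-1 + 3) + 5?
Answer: 0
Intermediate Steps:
x = 7 (x = 2 + 5 = 7)
p(J) = 2 - J - 2*J**2 (p(J) = 2 - ((J**2 + J*J) + J) = 2 - ((J**2 + J**2) + J) = 2 - (2*J**2 + J) = 2 - (J + 2*J**2) = 2 + (-J - 2*J**2) = 2 - J - 2*J**2)
D(f, h) = 3*f
E(Z) = -107 (E(Z) = -4 + (2 - 1*7 - 2*7**2) = -4 + (2 - 7 - 2*49) = -4 + (2 - 7 - 98) = -4 - 103 = -107)
(E(8) + 55)*D(0, c(-4)) = (-107 + 55)*(3*0) = -52*0 = 0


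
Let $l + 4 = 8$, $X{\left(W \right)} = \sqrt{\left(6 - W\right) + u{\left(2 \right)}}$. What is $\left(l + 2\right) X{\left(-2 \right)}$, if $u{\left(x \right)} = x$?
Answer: $6 \sqrt{10} \approx 18.974$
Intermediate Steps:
$X{\left(W \right)} = \sqrt{8 - W}$ ($X{\left(W \right)} = \sqrt{\left(6 - W\right) + 2} = \sqrt{8 - W}$)
$l = 4$ ($l = -4 + 8 = 4$)
$\left(l + 2\right) X{\left(-2 \right)} = \left(4 + 2\right) \sqrt{8 - -2} = 6 \sqrt{8 + 2} = 6 \sqrt{10}$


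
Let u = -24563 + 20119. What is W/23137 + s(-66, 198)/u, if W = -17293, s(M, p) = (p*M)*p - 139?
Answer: 59792520519/102820828 ≈ 581.52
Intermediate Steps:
s(M, p) = -139 + M*p**2 (s(M, p) = (M*p)*p - 139 = M*p**2 - 139 = -139 + M*p**2)
u = -4444
W/23137 + s(-66, 198)/u = -17293/23137 + (-139 - 66*198**2)/(-4444) = -17293*1/23137 + (-139 - 66*39204)*(-1/4444) = -17293/23137 + (-139 - 2587464)*(-1/4444) = -17293/23137 - 2587603*(-1/4444) = -17293/23137 + 2587603/4444 = 59792520519/102820828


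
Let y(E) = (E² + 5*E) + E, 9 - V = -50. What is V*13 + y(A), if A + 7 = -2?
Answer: 794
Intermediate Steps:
V = 59 (V = 9 - 1*(-50) = 9 + 50 = 59)
A = -9 (A = -7 - 2 = -9)
y(E) = E² + 6*E
V*13 + y(A) = 59*13 - 9*(6 - 9) = 767 - 9*(-3) = 767 + 27 = 794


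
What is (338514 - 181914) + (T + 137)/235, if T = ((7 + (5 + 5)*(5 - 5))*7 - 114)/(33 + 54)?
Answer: 3201698854/20445 ≈ 1.5660e+5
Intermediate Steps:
T = -65/87 (T = ((7 + 10*0)*7 - 114)/87 = ((7 + 0)*7 - 114)*(1/87) = (7*7 - 114)*(1/87) = (49 - 114)*(1/87) = -65*1/87 = -65/87 ≈ -0.74713)
(338514 - 181914) + (T + 137)/235 = (338514 - 181914) + (-65/87 + 137)/235 = 156600 + (1/235)*(11854/87) = 156600 + 11854/20445 = 3201698854/20445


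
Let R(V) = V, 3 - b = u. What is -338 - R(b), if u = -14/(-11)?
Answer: -3737/11 ≈ -339.73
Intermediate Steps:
u = 14/11 (u = -14*(-1/11) = 14/11 ≈ 1.2727)
b = 19/11 (b = 3 - 1*14/11 = 3 - 14/11 = 19/11 ≈ 1.7273)
-338 - R(b) = -338 - 1*19/11 = -338 - 19/11 = -3737/11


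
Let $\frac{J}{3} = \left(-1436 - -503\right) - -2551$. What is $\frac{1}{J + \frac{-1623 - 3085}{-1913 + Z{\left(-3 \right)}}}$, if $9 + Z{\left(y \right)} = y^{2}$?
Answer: $\frac{1913}{9290410} \approx 0.00020591$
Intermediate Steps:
$Z{\left(y \right)} = -9 + y^{2}$
$J = 4854$ ($J = 3 \left(\left(-1436 - -503\right) - -2551\right) = 3 \left(\left(-1436 + 503\right) + 2551\right) = 3 \left(-933 + 2551\right) = 3 \cdot 1618 = 4854$)
$\frac{1}{J + \frac{-1623 - 3085}{-1913 + Z{\left(-3 \right)}}} = \frac{1}{4854 + \frac{-1623 - 3085}{-1913 - \left(9 - \left(-3\right)^{2}\right)}} = \frac{1}{4854 - \frac{4708}{-1913 + \left(-9 + 9\right)}} = \frac{1}{4854 - \frac{4708}{-1913 + 0}} = \frac{1}{4854 - \frac{4708}{-1913}} = \frac{1}{4854 - - \frac{4708}{1913}} = \frac{1}{4854 + \frac{4708}{1913}} = \frac{1}{\frac{9290410}{1913}} = \frac{1913}{9290410}$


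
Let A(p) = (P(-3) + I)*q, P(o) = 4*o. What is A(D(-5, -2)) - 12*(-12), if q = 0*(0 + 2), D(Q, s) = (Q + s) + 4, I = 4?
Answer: 144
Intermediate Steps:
D(Q, s) = 4 + Q + s
q = 0 (q = 0*2 = 0)
A(p) = 0 (A(p) = (4*(-3) + 4)*0 = (-12 + 4)*0 = -8*0 = 0)
A(D(-5, -2)) - 12*(-12) = 0 - 12*(-12) = 0 + 144 = 144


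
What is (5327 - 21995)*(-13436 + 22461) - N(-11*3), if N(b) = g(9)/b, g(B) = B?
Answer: -1654715697/11 ≈ -1.5043e+8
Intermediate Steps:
N(b) = 9/b
(5327 - 21995)*(-13436 + 22461) - N(-11*3) = (5327 - 21995)*(-13436 + 22461) - 9/((-11*3)) = -16668*9025 - 9/(-33) = -150428700 - 9*(-1)/33 = -150428700 - 1*(-3/11) = -150428700 + 3/11 = -1654715697/11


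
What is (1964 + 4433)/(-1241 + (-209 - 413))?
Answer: -6397/1863 ≈ -3.4337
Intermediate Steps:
(1964 + 4433)/(-1241 + (-209 - 413)) = 6397/(-1241 - 622) = 6397/(-1863) = 6397*(-1/1863) = -6397/1863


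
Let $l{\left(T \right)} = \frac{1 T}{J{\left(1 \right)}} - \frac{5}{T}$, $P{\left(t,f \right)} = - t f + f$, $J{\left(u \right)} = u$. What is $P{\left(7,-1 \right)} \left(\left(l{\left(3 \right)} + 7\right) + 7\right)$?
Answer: $92$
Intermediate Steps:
$P{\left(t,f \right)} = f - f t$ ($P{\left(t,f \right)} = - f t + f = f - f t$)
$l{\left(T \right)} = T - \frac{5}{T}$ ($l{\left(T \right)} = \frac{1 T}{1} - \frac{5}{T} = T 1 - \frac{5}{T} = T - \frac{5}{T}$)
$P{\left(7,-1 \right)} \left(\left(l{\left(3 \right)} + 7\right) + 7\right) = - (1 - 7) \left(\left(\left(3 - \frac{5}{3}\right) + 7\right) + 7\right) = \left(-1\right) \left(-6\right) \left(\left(\left(3 - \frac{5}{3}\right) + 7\right) + 7\right) = 6 \left(\left(\frac{4}{3} + 7\right) + 7\right) = 6 \left(\frac{25}{3} + 7\right) = 6 \cdot \frac{46}{3} = 92$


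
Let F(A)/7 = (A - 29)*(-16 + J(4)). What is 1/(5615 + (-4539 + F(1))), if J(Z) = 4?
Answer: 1/3428 ≈ 0.00029172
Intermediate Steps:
F(A) = 2436 - 84*A (F(A) = 7*((A - 29)*(-16 + 4)) = 7*((-29 + A)*(-12)) = 7*(348 - 12*A) = 2436 - 84*A)
1/(5615 + (-4539 + F(1))) = 1/(5615 + (-4539 + (2436 - 84*1))) = 1/(5615 + (-4539 + (2436 - 84))) = 1/(5615 + (-4539 + 2352)) = 1/(5615 - 2187) = 1/3428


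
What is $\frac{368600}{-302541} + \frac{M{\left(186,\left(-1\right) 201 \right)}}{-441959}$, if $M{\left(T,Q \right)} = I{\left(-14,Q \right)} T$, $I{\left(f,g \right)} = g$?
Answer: $- \frac{151595289574}{133710717819} \approx -1.1338$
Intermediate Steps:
$M{\left(T,Q \right)} = Q T$
$\frac{368600}{-302541} + \frac{M{\left(186,\left(-1\right) 201 \right)}}{-441959} = \frac{368600}{-302541} + \frac{\left(-1\right) 201 \cdot 186}{-441959} = 368600 \left(- \frac{1}{302541}\right) + \left(-201\right) 186 \left(- \frac{1}{441959}\right) = - \frac{368600}{302541} - - \frac{37386}{441959} = - \frac{368600}{302541} + \frac{37386}{441959} = - \frac{151595289574}{133710717819}$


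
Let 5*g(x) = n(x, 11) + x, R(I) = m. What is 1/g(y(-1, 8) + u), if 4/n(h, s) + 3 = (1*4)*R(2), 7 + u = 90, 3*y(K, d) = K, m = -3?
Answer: 25/412 ≈ 0.060680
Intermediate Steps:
y(K, d) = K/3
R(I) = -3
u = 83 (u = -7 + 90 = 83)
n(h, s) = -4/15 (n(h, s) = 4/(-3 + (1*4)*(-3)) = 4/(-3 + 4*(-3)) = 4/(-3 - 12) = 4/(-15) = 4*(-1/15) = -4/15)
g(x) = -4/75 + x/5 (g(x) = (-4/15 + x)/5 = -4/75 + x/5)
1/g(y(-1, 8) + u) = 1/(-4/75 + ((⅓)*(-1) + 83)/5) = 1/(-4/75 + (-⅓ + 83)/5) = 1/(-4/75 + (⅕)*(248/3)) = 1/(-4/75 + 248/15) = 1/(412/25) = 25/412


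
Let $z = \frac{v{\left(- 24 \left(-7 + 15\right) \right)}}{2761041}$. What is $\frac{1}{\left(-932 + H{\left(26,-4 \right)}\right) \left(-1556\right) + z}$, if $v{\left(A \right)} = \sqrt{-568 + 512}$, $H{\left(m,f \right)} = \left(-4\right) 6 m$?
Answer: $\frac{2307145104944825202}{5585912070805694310269479} - \frac{2761041 i \sqrt{14}}{22343648283222777241077916} \approx 4.1303 \cdot 10^{-7} - 4.6236 \cdot 10^{-19} i$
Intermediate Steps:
$H{\left(m,f \right)} = - 24 m$
$v{\left(A \right)} = 2 i \sqrt{14}$ ($v{\left(A \right)} = \sqrt{-56} = 2 i \sqrt{14}$)
$z = \frac{2 i \sqrt{14}}{2761041} \approx 2.7103 \cdot 10^{-6} i$
$\frac{1}{\left(-932 + H{\left(26,-4 \right)}\right) \left(-1556\right) + z} = \frac{1}{\left(-932 - 624\right) \left(-1556\right) + \frac{2 i \sqrt{14}}{2761041}} = \frac{1}{\left(-1556\right) \left(-1556\right) + \frac{2 i \sqrt{14}}{2761041}} = \frac{1}{2421136 + \frac{2 i \sqrt{14}}{2761041}}$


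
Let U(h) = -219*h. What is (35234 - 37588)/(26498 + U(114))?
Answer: -1177/766 ≈ -1.5366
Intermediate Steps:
(35234 - 37588)/(26498 + U(114)) = (35234 - 37588)/(26498 - 219*114) = -2354/(26498 - 24966) = -2354/1532 = -2354*1/1532 = -1177/766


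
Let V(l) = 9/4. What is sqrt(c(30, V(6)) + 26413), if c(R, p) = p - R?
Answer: sqrt(105541)/2 ≈ 162.44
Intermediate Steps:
V(l) = 9/4 (V(l) = 9*(1/4) = 9/4)
sqrt(c(30, V(6)) + 26413) = sqrt((9/4 - 1*30) + 26413) = sqrt((9/4 - 30) + 26413) = sqrt(-111/4 + 26413) = sqrt(105541/4) = sqrt(105541)/2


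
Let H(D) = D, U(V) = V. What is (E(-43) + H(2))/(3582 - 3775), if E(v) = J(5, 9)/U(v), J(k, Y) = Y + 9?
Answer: -68/8299 ≈ -0.0081938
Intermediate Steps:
J(k, Y) = 9 + Y
E(v) = 18/v (E(v) = (9 + 9)/v = 18/v)
(E(-43) + H(2))/(3582 - 3775) = (18/(-43) + 2)/(3582 - 3775) = (18*(-1/43) + 2)/(-193) = (-18/43 + 2)*(-1/193) = (68/43)*(-1/193) = -68/8299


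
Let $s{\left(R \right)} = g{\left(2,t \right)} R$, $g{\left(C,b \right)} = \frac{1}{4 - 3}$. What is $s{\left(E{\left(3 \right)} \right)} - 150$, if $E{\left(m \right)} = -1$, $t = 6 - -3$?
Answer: $-151$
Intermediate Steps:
$t = 9$ ($t = 6 + 3 = 9$)
$g{\left(C,b \right)} = 1$ ($g{\left(C,b \right)} = 1^{-1} = 1$)
$s{\left(R \right)} = R$ ($s{\left(R \right)} = 1 R = R$)
$s{\left(E{\left(3 \right)} \right)} - 150 = -1 - 150 = -151$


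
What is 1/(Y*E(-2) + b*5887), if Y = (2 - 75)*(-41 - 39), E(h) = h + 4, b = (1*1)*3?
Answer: 1/29341 ≈ 3.4082e-5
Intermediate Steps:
b = 3 (b = 1*3 = 3)
E(h) = 4 + h
Y = 5840 (Y = -73*(-80) = 5840)
1/(Y*E(-2) + b*5887) = 1/(5840*(4 - 2) + 3*5887) = 1/(5840*2 + 17661) = 1/(11680 + 17661) = 1/29341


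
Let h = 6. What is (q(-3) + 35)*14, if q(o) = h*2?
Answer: 658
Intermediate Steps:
q(o) = 12 (q(o) = 6*2 = 12)
(q(-3) + 35)*14 = (12 + 35)*14 = 47*14 = 658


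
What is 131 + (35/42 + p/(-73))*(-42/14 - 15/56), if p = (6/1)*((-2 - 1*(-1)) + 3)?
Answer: 1053183/8176 ≈ 128.81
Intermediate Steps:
p = 12 (p = (1*6)*((-2 + 1) + 3) = 6*(-1 + 3) = 6*2 = 12)
131 + (35/42 + p/(-73))*(-42/14 - 15/56) = 131 + (35/42 + 12/(-73))*(-42/14 - 15/56) = 131 + (35*(1/42) + 12*(-1/73))*(-42*1/14 - 15*1/56) = 131 + (5/6 - 12/73)*(-3 - 15/56) = 131 + (293/438)*(-183/56) = 131 - 17873/8176 = 1053183/8176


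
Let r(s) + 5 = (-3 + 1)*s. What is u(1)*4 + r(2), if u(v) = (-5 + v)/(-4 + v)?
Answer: -11/3 ≈ -3.6667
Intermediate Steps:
u(v) = (-5 + v)/(-4 + v)
r(s) = -5 - 2*s (r(s) = -5 + (-3 + 1)*s = -5 - 2*s)
u(1)*4 + r(2) = ((-5 + 1)/(-4 + 1))*4 + (-5 - 2*2) = (-4/(-3))*4 + (-5 - 4) = -1/3*(-4)*4 - 9 = (4/3)*4 - 9 = 16/3 - 9 = -11/3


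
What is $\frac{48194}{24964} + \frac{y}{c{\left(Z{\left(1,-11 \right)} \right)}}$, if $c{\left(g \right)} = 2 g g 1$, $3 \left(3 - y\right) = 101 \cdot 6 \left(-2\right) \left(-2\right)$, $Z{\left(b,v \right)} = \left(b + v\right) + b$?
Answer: $- \frac{1536074}{505521} \approx -3.0386$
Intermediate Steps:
$Z{\left(b,v \right)} = v + 2 b$
$y = -805$ ($y = 3 - \frac{101 \cdot 6 \left(-2\right) \left(-2\right)}{3} = 3 - \frac{101 \left(\left(-12\right) \left(-2\right)\right)}{3} = 3 - \frac{101 \cdot 24}{3} = 3 - 808 = -805$)
$c{\left(g \right)} = 2 g^{2}$ ($c{\left(g \right)} = 2 g^{2} \cdot 1 = 2 g^{2}$)
$\frac{48194}{24964} + \frac{y}{c{\left(Z{\left(1,-11 \right)} \right)}} = \frac{48194}{24964} - \frac{805}{2 \left(-11 + 2 \cdot 1\right)^{2}} = 48194 \cdot \frac{1}{24964} - \frac{805}{2 \left(-11 + 2\right)^{2}} = \frac{24097}{12482} - \frac{805}{2 \left(-9\right)^{2}} = \frac{24097}{12482} - \frac{805}{2 \cdot 81} = \frac{24097}{12482} - \frac{805}{162} = - \frac{1536074}{505521}$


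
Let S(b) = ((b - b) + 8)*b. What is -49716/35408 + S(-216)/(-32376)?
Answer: -16129377/11941348 ≈ -1.3507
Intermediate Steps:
S(b) = 8*b (S(b) = (0 + 8)*b = 8*b)
-49716/35408 + S(-216)/(-32376) = -49716/35408 + (8*(-216))/(-32376) = -49716*1/35408 - 1728*(-1/32376) = -12429/8852 + 72/1349 = -16129377/11941348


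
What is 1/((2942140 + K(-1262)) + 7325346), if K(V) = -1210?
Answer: 1/10266276 ≈ 9.7406e-8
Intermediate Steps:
1/((2942140 + K(-1262)) + 7325346) = 1/((2942140 - 1210) + 7325346) = 1/(2940930 + 7325346) = 1/10266276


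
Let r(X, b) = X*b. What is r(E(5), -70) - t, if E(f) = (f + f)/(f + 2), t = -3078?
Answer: 2978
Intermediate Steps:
E(f) = 2*f/(2 + f) (E(f) = (2*f)/(2 + f) = 2*f/(2 + f))
r(E(5), -70) - t = (2*5/(2 + 5))*(-70) - 1*(-3078) = (2*5/7)*(-70) + 3078 = (2*5*(⅐))*(-70) + 3078 = (10/7)*(-70) + 3078 = -100 + 3078 = 2978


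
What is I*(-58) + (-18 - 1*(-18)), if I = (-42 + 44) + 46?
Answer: -2784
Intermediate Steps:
I = 48 (I = 2 + 46 = 48)
I*(-58) + (-18 - 1*(-18)) = 48*(-58) + (-18 - 1*(-18)) = -2784 + (-18 + 18) = -2784 + 0 = -2784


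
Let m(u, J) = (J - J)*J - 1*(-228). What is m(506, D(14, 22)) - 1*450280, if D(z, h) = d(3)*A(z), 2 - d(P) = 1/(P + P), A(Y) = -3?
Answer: -450052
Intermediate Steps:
d(P) = 2 - 1/(2*P) (d(P) = 2 - 1/(P + P) = 2 - 1/(2*P))
D(z, h) = -11/2 (D(z, h) = (2 - 1/2/3)*(-3) = (2 - 1/2*1/3)*(-3) = (2 - 1/6)*(-3) = (11/6)*(-3) = -11/2)
m(u, J) = 228 (m(u, J) = 0*J + 228 = 0 + 228 = 228)
m(506, D(14, 22)) - 1*450280 = 228 - 1*450280 = 228 - 450280 = -450052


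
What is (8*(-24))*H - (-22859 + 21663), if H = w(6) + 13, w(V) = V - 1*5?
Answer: -1492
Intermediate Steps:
w(V) = -5 + V (w(V) = V - 5 = -5 + V)
H = 14 (H = (-5 + 6) + 13 = 1 + 13 = 14)
(8*(-24))*H - (-22859 + 21663) = (8*(-24))*14 - (-22859 + 21663) = -192*14 - 1*(-1196) = -2688 + 1196 = -1492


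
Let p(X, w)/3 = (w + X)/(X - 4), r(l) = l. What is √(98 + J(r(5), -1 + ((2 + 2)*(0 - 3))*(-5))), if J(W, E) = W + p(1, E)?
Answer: √43 ≈ 6.5574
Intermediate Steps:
p(X, w) = 3*(X + w)/(-4 + X) (p(X, w) = 3*((w + X)/(X - 4)) = 3*((X + w)/(-4 + X)) = 3*(X + w)/(-4 + X))
J(W, E) = -1 + W - E (J(W, E) = W + 3*(1 + E)/(-4 + 1) = W + 3*(1 + E)/(-3) = W + 3*(-⅓)*(1 + E) = W + (-1 - E) = -1 + W - E)
√(98 + J(r(5), -1 + ((2 + 2)*(0 - 3))*(-5))) = √(98 + (-1 + 5 - (-1 + ((2 + 2)*(0 - 3))*(-5)))) = √(98 + (-1 + 5 - (-1 + (4*(-3))*(-5)))) = √(98 + (-1 + 5 - (-1 - 12*(-5)))) = √(98 + (-1 + 5 - (-1 + 60))) = √(98 + (-1 + 5 - 1*59)) = √(98 + (-1 + 5 - 59)) = √(98 - 55) = √43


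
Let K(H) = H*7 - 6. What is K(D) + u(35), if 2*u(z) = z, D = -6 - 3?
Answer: -103/2 ≈ -51.500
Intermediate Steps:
D = -9
u(z) = z/2
K(H) = -6 + 7*H (K(H) = 7*H - 6 = -6 + 7*H)
K(D) + u(35) = (-6 + 7*(-9)) + (½)*35 = (-6 - 63) + 35/2 = -69 + 35/2 = -103/2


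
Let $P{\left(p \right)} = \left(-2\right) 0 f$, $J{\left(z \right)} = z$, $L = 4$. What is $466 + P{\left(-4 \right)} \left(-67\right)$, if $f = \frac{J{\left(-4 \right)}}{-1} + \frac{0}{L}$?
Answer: $466$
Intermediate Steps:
$f = 4$ ($f = - \frac{4}{-1} + \frac{0}{4} = \left(-4\right) \left(-1\right) + 0 \cdot \frac{1}{4} = 4 + 0 = 4$)
$P{\left(p \right)} = 0$ ($P{\left(p \right)} = \left(-2\right) 0 \cdot 4 = 0 \cdot 4 = 0$)
$466 + P{\left(-4 \right)} \left(-67\right) = 466 + 0 \left(-67\right) = 466 + 0 = 466$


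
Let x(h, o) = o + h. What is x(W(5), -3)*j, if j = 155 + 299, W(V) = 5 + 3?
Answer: 2270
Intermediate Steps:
W(V) = 8
x(h, o) = h + o
j = 454
x(W(5), -3)*j = (8 - 3)*454 = 5*454 = 2270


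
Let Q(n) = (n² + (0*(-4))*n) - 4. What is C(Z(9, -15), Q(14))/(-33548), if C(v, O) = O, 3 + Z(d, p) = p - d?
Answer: -48/8387 ≈ -0.0057231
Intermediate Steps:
Q(n) = -4 + n² (Q(n) = (n² + 0*n) - 4 = (n² + 0) - 4 = n² - 4 = -4 + n²)
Z(d, p) = -3 + p - d (Z(d, p) = -3 + (p - d) = -3 + p - d)
C(Z(9, -15), Q(14))/(-33548) = (-4 + 14²)/(-33548) = (-4 + 196)*(-1/33548) = 192*(-1/33548) = -48/8387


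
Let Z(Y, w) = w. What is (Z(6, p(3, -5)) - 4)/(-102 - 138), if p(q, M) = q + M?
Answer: 1/40 ≈ 0.025000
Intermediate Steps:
p(q, M) = M + q
(Z(6, p(3, -5)) - 4)/(-102 - 138) = ((-5 + 3) - 4)/(-102 - 138) = (-2 - 4)/(-240) = -6*(-1/240) = 1/40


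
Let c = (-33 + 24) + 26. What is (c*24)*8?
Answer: 3264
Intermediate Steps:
c = 17 (c = -9 + 26 = 17)
(c*24)*8 = (17*24)*8 = 408*8 = 3264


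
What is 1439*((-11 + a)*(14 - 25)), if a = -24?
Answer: 554015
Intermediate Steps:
1439*((-11 + a)*(14 - 25)) = 1439*((-11 - 24)*(14 - 25)) = 1439*(-35*(-11)) = 1439*385 = 554015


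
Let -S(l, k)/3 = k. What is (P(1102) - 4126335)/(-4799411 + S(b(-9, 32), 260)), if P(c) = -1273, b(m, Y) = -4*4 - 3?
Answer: 4127608/4800191 ≈ 0.85988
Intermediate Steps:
b(m, Y) = -19 (b(m, Y) = -16 - 3 = -19)
S(l, k) = -3*k
(P(1102) - 4126335)/(-4799411 + S(b(-9, 32), 260)) = (-1273 - 4126335)/(-4799411 - 3*260) = -4127608/(-4799411 - 780) = -4127608/(-4800191) = -4127608*(-1/4800191) = 4127608/4800191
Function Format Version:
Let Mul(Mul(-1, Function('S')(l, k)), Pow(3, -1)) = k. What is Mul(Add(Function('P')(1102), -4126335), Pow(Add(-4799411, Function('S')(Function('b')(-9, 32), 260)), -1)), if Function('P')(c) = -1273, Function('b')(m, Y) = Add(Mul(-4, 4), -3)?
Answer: Rational(4127608, 4800191) ≈ 0.85988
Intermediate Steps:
Function('b')(m, Y) = -19 (Function('b')(m, Y) = Add(-16, -3) = -19)
Function('S')(l, k) = Mul(-3, k)
Mul(Add(Function('P')(1102), -4126335), Pow(Add(-4799411, Function('S')(Function('b')(-9, 32), 260)), -1)) = Mul(Add(-1273, -4126335), Pow(Add(-4799411, Mul(-3, 260)), -1)) = Mul(-4127608, Pow(Add(-4799411, -780), -1)) = Mul(-4127608, Pow(-4800191, -1)) = Mul(-4127608, Rational(-1, 4800191)) = Rational(4127608, 4800191)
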